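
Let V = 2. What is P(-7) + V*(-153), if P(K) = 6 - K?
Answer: -293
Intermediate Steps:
P(-7) + V*(-153) = (6 - 1*(-7)) + 2*(-153) = (6 + 7) - 306 = 13 - 306 = -293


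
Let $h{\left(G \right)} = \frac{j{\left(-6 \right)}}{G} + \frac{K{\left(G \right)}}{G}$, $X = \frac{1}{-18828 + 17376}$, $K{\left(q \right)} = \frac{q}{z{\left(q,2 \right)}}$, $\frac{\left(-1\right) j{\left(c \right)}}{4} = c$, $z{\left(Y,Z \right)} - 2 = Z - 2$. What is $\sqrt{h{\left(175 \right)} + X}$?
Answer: $\frac{\sqrt{3396183}}{2310} \approx 0.79778$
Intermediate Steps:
$z{\left(Y,Z \right)} = Z$ ($z{\left(Y,Z \right)} = 2 + \left(Z - 2\right) = 2 + \left(-2 + Z\right) = Z$)
$j{\left(c \right)} = - 4 c$
$K{\left(q \right)} = \frac{q}{2}$
$X = - \frac{1}{1452}$ ($X = \frac{1}{-1452} = - \frac{1}{1452} \approx -0.00068871$)
$h{\left(G \right)} = \frac{1}{2} + \frac{24}{G}$ ($h{\left(G \right)} = \frac{\left(-4\right) \left(-6\right)}{G} + \frac{\frac{1}{2} G}{G} = \frac{24}{G} + \frac{1}{2} = \frac{1}{2} + \frac{24}{G}$)
$\sqrt{h{\left(175 \right)} + X} = \sqrt{\frac{48 + 175}{2 \cdot 175} - \frac{1}{1452}} = \sqrt{\frac{1}{2} \cdot \frac{1}{175} \cdot 223 - \frac{1}{1452}} = \sqrt{\frac{223}{350} - \frac{1}{1452}} = \sqrt{\frac{161723}{254100}} = \frac{\sqrt{3396183}}{2310}$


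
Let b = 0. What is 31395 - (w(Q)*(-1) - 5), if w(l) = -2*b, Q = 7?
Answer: 31400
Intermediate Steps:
w(l) = 0 (w(l) = -2*0 = 0)
31395 - (w(Q)*(-1) - 5) = 31395 - (0*(-1) - 5) = 31395 - (0 - 5) = 31395 - 1*(-5) = 31395 + 5 = 31400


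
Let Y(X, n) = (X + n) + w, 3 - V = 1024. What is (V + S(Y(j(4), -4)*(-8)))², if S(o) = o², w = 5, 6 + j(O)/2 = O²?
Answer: 740003209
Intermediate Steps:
j(O) = -12 + 2*O²
V = -1021 (V = 3 - 1*1024 = 3 - 1024 = -1021)
Y(X, n) = 5 + X + n (Y(X, n) = (X + n) + 5 = 5 + X + n)
(V + S(Y(j(4), -4)*(-8)))² = (-1021 + ((5 + (-12 + 2*4²) - 4)*(-8))²)² = (-1021 + ((5 + (-12 + 2*16) - 4)*(-8))²)² = (-1021 + ((5 + (-12 + 32) - 4)*(-8))²)² = (-1021 + ((5 + 20 - 4)*(-8))²)² = (-1021 + (21*(-8))²)² = (-1021 + (-168)²)² = (-1021 + 28224)² = 27203² = 740003209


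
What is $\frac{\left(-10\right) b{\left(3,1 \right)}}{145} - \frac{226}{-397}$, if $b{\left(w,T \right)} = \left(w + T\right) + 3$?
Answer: $\frac{996}{11513} \approx 0.086511$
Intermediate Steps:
$b{\left(w,T \right)} = 3 + T + w$ ($b{\left(w,T \right)} = \left(T + w\right) + 3 = 3 + T + w$)
$\frac{\left(-10\right) b{\left(3,1 \right)}}{145} - \frac{226}{-397} = \frac{\left(-10\right) \left(3 + 1 + 3\right)}{145} - \frac{226}{-397} = \left(-10\right) 7 \cdot \frac{1}{145} - - \frac{226}{397} = \left(-70\right) \frac{1}{145} + \frac{226}{397} = - \frac{14}{29} + \frac{226}{397} = \frac{996}{11513}$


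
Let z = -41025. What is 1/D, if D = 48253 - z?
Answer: 1/89278 ≈ 1.1201e-5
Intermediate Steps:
D = 89278 (D = 48253 - 1*(-41025) = 48253 + 41025 = 89278)
1/D = 1/89278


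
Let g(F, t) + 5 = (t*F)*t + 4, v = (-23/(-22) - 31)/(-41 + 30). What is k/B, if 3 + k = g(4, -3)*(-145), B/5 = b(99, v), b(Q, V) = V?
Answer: -1228876/3295 ≈ -372.95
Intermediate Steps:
v = 659/242 (v = (-23*(-1/22) - 31)/(-11) = (23/22 - 31)*(-1/11) = -659/22*(-1/11) = 659/242 ≈ 2.7231)
g(F, t) = -1 + F*t**2 (g(F, t) = -5 + ((t*F)*t + 4) = -5 + ((F*t)*t + 4) = -5 + (F*t**2 + 4) = -5 + (4 + F*t**2) = -1 + F*t**2)
B = 3295/242 (B = 5*(659/242) = 3295/242 ≈ 13.616)
k = -5078 (k = -3 + (-1 + 4*(-3)**2)*(-145) = -3 + (-1 + 4*9)*(-145) = -3 + (-1 + 36)*(-145) = -3 + 35*(-145) = -3 - 5075 = -5078)
k/B = -5078/3295/242 = -5078*242/3295 = -1228876/3295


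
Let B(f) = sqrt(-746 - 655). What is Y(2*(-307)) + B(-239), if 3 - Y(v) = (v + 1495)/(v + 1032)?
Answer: 373/418 + I*sqrt(1401) ≈ 0.89234 + 37.43*I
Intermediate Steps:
Y(v) = 3 - (1495 + v)/(1032 + v) (Y(v) = 3 - (v + 1495)/(v + 1032) = 3 - (1495 + v)/(1032 + v))
B(f) = I*sqrt(1401) (B(f) = sqrt(-1401) = I*sqrt(1401))
Y(2*(-307)) + B(-239) = (1601 + 2*(2*(-307)))/(1032 + 2*(-307)) + I*sqrt(1401) = (1601 + 2*(-614))/(1032 - 614) + I*sqrt(1401) = (1601 - 1228)/418 + I*sqrt(1401) = (1/418)*373 + I*sqrt(1401) = 373/418 + I*sqrt(1401)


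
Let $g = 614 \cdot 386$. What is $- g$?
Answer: $-237004$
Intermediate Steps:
$g = 237004$
$- g = \left(-1\right) 237004 = -237004$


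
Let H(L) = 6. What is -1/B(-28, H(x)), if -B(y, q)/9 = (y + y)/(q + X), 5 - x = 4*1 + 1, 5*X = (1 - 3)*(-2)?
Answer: -17/1260 ≈ -0.013492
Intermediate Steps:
X = ⅘ (X = ((1 - 3)*(-2))/5 = (-2*(-2))/5 = (⅕)*4 = ⅘ ≈ 0.80000)
x = 0 (x = 5 - (4*1 + 1) = 5 - (4 + 1) = 5 - 1*5 = 5 - 5 = 0)
B(y, q) = -18*y/(⅘ + q) (B(y, q) = -9*(y + y)/(q + ⅘) = -9*2*y/(⅘ + q) = -18*y/(⅘ + q))
-1/B(-28, H(x)) = -1/((-90*(-28)/(4 + 5*6))) = -1/((-90*(-28)/(4 + 30))) = -1/((-90*(-28)/34)) = -1/((-90*(-28)*1/34)) = -1/1260/17 = -1*17/1260 = -17/1260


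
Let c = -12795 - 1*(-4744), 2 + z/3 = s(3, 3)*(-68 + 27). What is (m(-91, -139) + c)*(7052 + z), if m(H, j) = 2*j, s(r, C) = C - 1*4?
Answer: -59710601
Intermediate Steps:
s(r, C) = -4 + C (s(r, C) = C - 4 = -4 + C)
z = 117 (z = -6 + 3*((-4 + 3)*(-68 + 27)) = -6 + 3*(-1*(-41)) = -6 + 3*41 = -6 + 123 = 117)
c = -8051 (c = -12795 + 4744 = -8051)
(m(-91, -139) + c)*(7052 + z) = (2*(-139) - 8051)*(7052 + 117) = (-278 - 8051)*7169 = -8329*7169 = -59710601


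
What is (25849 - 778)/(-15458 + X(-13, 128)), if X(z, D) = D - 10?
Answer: -25071/15340 ≈ -1.6344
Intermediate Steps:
X(z, D) = -10 + D
(25849 - 778)/(-15458 + X(-13, 128)) = (25849 - 778)/(-15458 + (-10 + 128)) = 25071/(-15458 + 118) = 25071/(-15340) = 25071*(-1/15340) = -25071/15340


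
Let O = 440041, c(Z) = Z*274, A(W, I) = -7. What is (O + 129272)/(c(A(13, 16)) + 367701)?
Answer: 569313/365783 ≈ 1.5564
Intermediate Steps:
c(Z) = 274*Z
(O + 129272)/(c(A(13, 16)) + 367701) = (440041 + 129272)/(274*(-7) + 367701) = 569313/(-1918 + 367701) = 569313/365783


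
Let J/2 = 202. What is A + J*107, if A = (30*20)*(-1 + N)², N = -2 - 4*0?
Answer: 48628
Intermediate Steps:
J = 404 (J = 2*202 = 404)
N = -2 (N = -2 + 0 = -2)
A = 5400 (A = (30*20)*(-1 - 2)² = 600*(-3)² = 600*9 = 5400)
A + J*107 = 5400 + 404*107 = 5400 + 43228 = 48628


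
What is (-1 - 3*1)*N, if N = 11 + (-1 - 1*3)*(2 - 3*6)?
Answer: -300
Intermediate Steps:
N = 75 (N = 11 + (-1 - 3)*(2 - 18) = 11 - 4*(-16) = 11 + 64 = 75)
(-1 - 3*1)*N = (-1 - 3*1)*75 = (-1 - 3)*75 = -4*75 = -300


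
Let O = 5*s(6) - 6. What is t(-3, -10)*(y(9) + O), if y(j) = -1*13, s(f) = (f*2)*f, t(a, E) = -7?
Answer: -2387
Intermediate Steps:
s(f) = 2*f² (s(f) = (2*f)*f = 2*f²)
y(j) = -13
O = 354 (O = 5*(2*6²) - 6 = 5*(2*36) - 6 = 5*72 - 6 = 360 - 6 = 354)
t(-3, -10)*(y(9) + O) = -7*(-13 + 354) = -7*341 = -2387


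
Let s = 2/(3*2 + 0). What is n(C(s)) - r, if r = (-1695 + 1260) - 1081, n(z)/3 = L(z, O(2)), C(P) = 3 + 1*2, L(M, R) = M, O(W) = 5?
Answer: 1531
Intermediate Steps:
s = ⅓ (s = 2/(6 + 0) = 2/6 = 2*(⅙) = ⅓ ≈ 0.33333)
C(P) = 5 (C(P) = 3 + 2 = 5)
n(z) = 3*z
r = -1516 (r = -435 - 1081 = -1516)
n(C(s)) - r = 3*5 - 1*(-1516) = 15 + 1516 = 1531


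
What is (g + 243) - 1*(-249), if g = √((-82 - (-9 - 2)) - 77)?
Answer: 492 + 2*I*√37 ≈ 492.0 + 12.166*I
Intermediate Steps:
g = 2*I*√37 (g = √((-82 - 1*(-11)) - 77) = √((-82 + 11) - 77) = √(-71 - 77) = √(-148) = 2*I*√37 ≈ 12.166*I)
(g + 243) - 1*(-249) = (2*I*√37 + 243) - 1*(-249) = (243 + 2*I*√37) + 249 = 492 + 2*I*√37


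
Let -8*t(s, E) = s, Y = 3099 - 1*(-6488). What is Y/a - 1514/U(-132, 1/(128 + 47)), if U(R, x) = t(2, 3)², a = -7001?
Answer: -169601811/7001 ≈ -24225.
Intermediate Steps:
Y = 9587 (Y = 3099 + 6488 = 9587)
t(s, E) = -s/8
U(R, x) = 1/16 (U(R, x) = (-⅛*2)² = (-¼)² = 1/16)
Y/a - 1514/U(-132, 1/(128 + 47)) = 9587/(-7001) - 1514/1/16 = 9587*(-1/7001) - 1514*16 = -9587/7001 - 24224 = -169601811/7001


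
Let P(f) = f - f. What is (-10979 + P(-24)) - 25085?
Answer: -36064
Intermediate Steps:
P(f) = 0
(-10979 + P(-24)) - 25085 = (-10979 + 0) - 25085 = -10979 - 25085 = -36064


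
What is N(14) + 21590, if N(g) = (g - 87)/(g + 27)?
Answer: 885117/41 ≈ 21588.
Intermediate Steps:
N(g) = (-87 + g)/(27 + g)
N(14) + 21590 = (-87 + 14)/(27 + 14) + 21590 = -73/41 + 21590 = 885117/41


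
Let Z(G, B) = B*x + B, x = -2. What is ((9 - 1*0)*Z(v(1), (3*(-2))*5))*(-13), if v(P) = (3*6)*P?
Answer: -3510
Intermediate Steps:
v(P) = 18*P
Z(G, B) = -B (Z(G, B) = B*(-2) + B = -2*B + B = -B)
((9 - 1*0)*Z(v(1), (3*(-2))*5))*(-13) = ((9 - 1*0)*(-3*(-2)*5))*(-13) = ((9 + 0)*(-(-6)*5))*(-13) = (9*(-1*(-30)))*(-13) = (9*30)*(-13) = 270*(-13) = -3510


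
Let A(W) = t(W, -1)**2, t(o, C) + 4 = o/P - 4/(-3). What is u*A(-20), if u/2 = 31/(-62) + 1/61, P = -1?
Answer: -159536/549 ≈ -290.59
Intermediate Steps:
t(o, C) = -8/3 - o (t(o, C) = -4 + (o/(-1) - 4/(-3)) = -4 + (o*(-1) - 4*(-1/3)) = -4 + (-o + 4/3) = -4 + (4/3 - o) = -8/3 - o)
A(W) = (-8/3 - W)**2
u = -59/61 (u = 2*(31/(-62) + 1/61) = 2*(31*(-1/62) + 1*(1/61)) = 2*(-1/2 + 1/61) = 2*(-59/122) = -59/61 ≈ -0.96721)
u*A(-20) = -59*(8 + 3*(-20))**2/549 = -59*(8 - 60)**2/549 = -59*(-52)**2/549 = -59*2704/549 = -59/61*2704/9 = -159536/549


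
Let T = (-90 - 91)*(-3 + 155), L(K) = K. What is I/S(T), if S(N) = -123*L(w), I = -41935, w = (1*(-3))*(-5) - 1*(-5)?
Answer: 8387/492 ≈ 17.047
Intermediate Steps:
w = 20 (w = -3*(-5) + 5 = 15 + 5 = 20)
T = -27512 (T = -181*152 = -27512)
S(N) = -2460 (S(N) = -123*20 = -2460)
I/S(T) = -41935/(-2460) = -41935*(-1/2460) = 8387/492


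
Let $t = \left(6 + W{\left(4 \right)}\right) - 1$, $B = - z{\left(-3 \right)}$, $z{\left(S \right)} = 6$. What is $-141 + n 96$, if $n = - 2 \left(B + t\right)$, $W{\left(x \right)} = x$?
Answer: $-717$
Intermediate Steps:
$B = -6$ ($B = \left(-1\right) 6 = -6$)
$t = 9$ ($t = \left(6 + 4\right) - 1 = 10 - 1 = 9$)
$n = -6$ ($n = - 2 \left(-6 + 9\right) = \left(-2\right) 3 = -6$)
$-141 + n 96 = -141 - 576 = -717$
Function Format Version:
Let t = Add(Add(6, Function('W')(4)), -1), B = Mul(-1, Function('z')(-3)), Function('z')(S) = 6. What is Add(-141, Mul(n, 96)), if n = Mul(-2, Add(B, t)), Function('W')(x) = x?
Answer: -717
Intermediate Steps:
B = -6 (B = Mul(-1, 6) = -6)
t = 9 (t = Add(Add(6, 4), -1) = Add(10, -1) = 9)
n = -6 (n = Mul(-2, Add(-6, 9)) = Mul(-2, 3) = -6)
Add(-141, Mul(n, 96)) = Add(-141, Mul(-6, 96)) = Add(-141, -576) = -717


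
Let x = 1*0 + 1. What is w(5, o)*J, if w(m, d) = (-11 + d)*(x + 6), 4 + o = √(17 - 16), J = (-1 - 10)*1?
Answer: 1078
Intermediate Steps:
J = -11 (J = -11*1 = -11)
x = 1 (x = 0 + 1 = 1)
o = -3 (o = -4 + √(17 - 16) = -4 + √1 = -4 + 1 = -3)
w(m, d) = -77 + 7*d (w(m, d) = (-11 + d)*(1 + 6) = (-11 + d)*7 = -77 + 7*d)
w(5, o)*J = (-77 + 7*(-3))*(-11) = (-77 - 21)*(-11) = -98*(-11) = 1078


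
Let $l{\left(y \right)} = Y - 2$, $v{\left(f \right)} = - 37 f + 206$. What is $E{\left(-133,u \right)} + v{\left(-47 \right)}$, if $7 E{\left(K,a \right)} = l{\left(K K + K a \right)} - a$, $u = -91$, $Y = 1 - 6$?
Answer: $1957$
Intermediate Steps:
$Y = -5$ ($Y = 1 - 6 = -5$)
$v{\left(f \right)} = 206 - 37 f$
$l{\left(y \right)} = -7$ ($l{\left(y \right)} = -5 - 2 = -7$)
$E{\left(K,a \right)} = -1 - \frac{a}{7}$ ($E{\left(K,a \right)} = \frac{-7 - a}{7} = -1 - \frac{a}{7}$)
$E{\left(-133,u \right)} + v{\left(-47 \right)} = \left(-1 - -13\right) + \left(206 - -1739\right) = \left(-1 + 13\right) + \left(206 + 1739\right) = 12 + 1945 = 1957$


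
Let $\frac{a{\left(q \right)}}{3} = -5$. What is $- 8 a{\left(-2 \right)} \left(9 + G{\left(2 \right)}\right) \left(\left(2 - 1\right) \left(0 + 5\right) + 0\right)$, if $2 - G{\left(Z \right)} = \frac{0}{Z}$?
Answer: $6600$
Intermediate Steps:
$a{\left(q \right)} = -15$ ($a{\left(q \right)} = 3 \left(-5\right) = -15$)
$G{\left(Z \right)} = 2$ ($G{\left(Z \right)} = 2 - \frac{0}{Z} = 2 - 0 = 2 + 0 = 2$)
$- 8 a{\left(-2 \right)} \left(9 + G{\left(2 \right)}\right) \left(\left(2 - 1\right) \left(0 + 5\right) + 0\right) = \left(-8\right) \left(-15\right) \left(9 + 2\right) \left(\left(2 - 1\right) \left(0 + 5\right) + 0\right) = 120 \cdot 11 \left(1 \cdot 5 + 0\right) = 120 \cdot 11 \left(5 + 0\right) = 120 \cdot 11 \cdot 5 = 120 \cdot 55 = 6600$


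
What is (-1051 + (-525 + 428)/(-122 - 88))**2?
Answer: 48670095769/44100 ≈ 1.1036e+6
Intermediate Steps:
(-1051 + (-525 + 428)/(-122 - 88))**2 = (-1051 - 97/(-210))**2 = (-1051 - 97*(-1/210))**2 = (-1051 + 97/210)**2 = (-220613/210)**2 = 48670095769/44100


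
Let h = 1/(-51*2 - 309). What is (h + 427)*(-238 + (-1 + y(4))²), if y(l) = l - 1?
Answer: -13688688/137 ≈ -99917.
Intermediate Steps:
y(l) = -1 + l
h = -1/411 (h = 1/(-102 - 309) = 1/(-411) = -1/411 ≈ -0.0024331)
(h + 427)*(-238 + (-1 + y(4))²) = (-1/411 + 427)*(-238 + (-1 + (-1 + 4))²) = 175496*(-238 + (-1 + 3)²)/411 = 175496*(-238 + 2²)/411 = 175496*(-238 + 4)/411 = (175496/411)*(-234) = -13688688/137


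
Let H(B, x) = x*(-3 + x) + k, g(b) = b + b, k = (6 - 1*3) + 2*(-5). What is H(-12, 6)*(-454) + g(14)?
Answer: -4966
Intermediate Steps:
k = -7 (k = (6 - 3) - 10 = 3 - 10 = -7)
g(b) = 2*b
H(B, x) = -7 + x*(-3 + x) (H(B, x) = x*(-3 + x) - 7 = -7 + x*(-3 + x))
H(-12, 6)*(-454) + g(14) = (-7 + 6² - 3*6)*(-454) + 2*14 = (-7 + 36 - 18)*(-454) + 28 = 11*(-454) + 28 = -4994 + 28 = -4966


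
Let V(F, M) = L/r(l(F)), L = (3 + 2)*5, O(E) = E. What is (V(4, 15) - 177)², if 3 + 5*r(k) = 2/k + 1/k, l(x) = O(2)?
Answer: 609961/9 ≈ 67774.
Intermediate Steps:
l(x) = 2
r(k) = -⅗ + 3/(5*k) (r(k) = -⅗ + (2/k + 1/k)/5 = -⅗ + (3/k)/5 = -⅗ + 3/(5*k))
L = 25 (L = 5*5 = 25)
V(F, M) = -250/3 (V(F, M) = 25/(((⅗)*(1 - 1*2)/2)) = 25/(((⅗)*(½)*(1 - 2))) = 25/(((⅗)*(½)*(-1))) = 25/(-3/10) = 25*(-10/3) = -250/3)
(V(4, 15) - 177)² = (-250/3 - 177)² = (-781/3)² = 609961/9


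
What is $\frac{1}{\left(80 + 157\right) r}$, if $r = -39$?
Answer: $- \frac{1}{9243} \approx -0.00010819$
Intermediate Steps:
$\frac{1}{\left(80 + 157\right) r} = \frac{1}{\left(80 + 157\right) \left(-39\right)} = \frac{1}{237 \left(-39\right)} = \frac{1}{-9243} = - \frac{1}{9243}$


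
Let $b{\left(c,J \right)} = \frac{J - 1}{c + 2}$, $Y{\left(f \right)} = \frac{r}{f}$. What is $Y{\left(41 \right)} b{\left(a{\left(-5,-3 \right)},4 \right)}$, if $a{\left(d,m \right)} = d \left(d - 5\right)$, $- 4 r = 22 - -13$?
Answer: $- \frac{105}{8528} \approx -0.012312$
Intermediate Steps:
$r = - \frac{35}{4}$ ($r = - \frac{22 - -13}{4} = - \frac{22 + 13}{4} = \left(- \frac{1}{4}\right) 35 = - \frac{35}{4} \approx -8.75$)
$a{\left(d,m \right)} = d \left(-5 + d\right)$
$Y{\left(f \right)} = - \frac{35}{4 f}$
$b{\left(c,J \right)} = \frac{-1 + J}{2 + c}$
$Y{\left(41 \right)} b{\left(a{\left(-5,-3 \right)},4 \right)} = - \frac{35}{4 \cdot 41} \frac{-1 + 4}{2 - 5 \left(-5 - 5\right)} = \left(- \frac{35}{4}\right) \frac{1}{41} \frac{1}{2 - -50} \cdot 3 = - \frac{35 \frac{1}{2 + 50} \cdot 3}{164} = - \frac{35 \cdot \frac{1}{52} \cdot 3}{164} = \left(- \frac{35}{164}\right) \frac{3}{52} = - \frac{105}{8528}$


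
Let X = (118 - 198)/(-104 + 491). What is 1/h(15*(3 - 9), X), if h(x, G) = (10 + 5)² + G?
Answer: 387/86995 ≈ 0.0044485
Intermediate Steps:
X = -80/387 ≈ -0.20672
h(x, G) = 225 + G (h(x, G) = 15² + G = 225 + G)
1/h(15*(3 - 9), X) = 1/(225 - 80/387) = 1/(86995/387) = 387/86995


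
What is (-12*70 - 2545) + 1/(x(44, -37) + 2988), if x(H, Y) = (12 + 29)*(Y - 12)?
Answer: -3313914/979 ≈ -3385.0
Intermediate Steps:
x(H, Y) = -492 + 41*Y (x(H, Y) = 41*(-12 + Y) = -492 + 41*Y)
(-12*70 - 2545) + 1/(x(44, -37) + 2988) = (-12*70 - 2545) + 1/((-492 + 41*(-37)) + 2988) = (-840 - 2545) + 1/((-492 - 1517) + 2988) = -3385 + 1/(-2009 + 2988) = -3385 + 1/979 = -3313914/979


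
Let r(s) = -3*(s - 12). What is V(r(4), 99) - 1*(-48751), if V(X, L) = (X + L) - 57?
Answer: 48817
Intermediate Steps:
r(s) = 36 - 3*s (r(s) = -3*(-12 + s) = 36 - 3*s)
V(X, L) = -57 + L + X (V(X, L) = (L + X) - 57 = -57 + L + X)
V(r(4), 99) - 1*(-48751) = (-57 + 99 + (36 - 3*4)) - 1*(-48751) = (-57 + 99 + (36 - 12)) + 48751 = (-57 + 99 + 24) + 48751 = 66 + 48751 = 48817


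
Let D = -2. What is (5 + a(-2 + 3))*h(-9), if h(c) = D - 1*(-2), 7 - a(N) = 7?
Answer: 0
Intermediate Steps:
a(N) = 0 (a(N) = 7 - 1*7 = 7 - 7 = 0)
h(c) = 0 (h(c) = -2 - 1*(-2) = -2 + 2 = 0)
(5 + a(-2 + 3))*h(-9) = (5 + 0)*0 = 5*0 = 0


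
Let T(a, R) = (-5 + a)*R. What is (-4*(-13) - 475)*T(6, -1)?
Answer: 423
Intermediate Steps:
T(a, R) = R*(-5 + a)
(-4*(-13) - 475)*T(6, -1) = (-4*(-13) - 475)*(-(-5 + 6)) = (52 - 475)*(-1*1) = -423*(-1) = 423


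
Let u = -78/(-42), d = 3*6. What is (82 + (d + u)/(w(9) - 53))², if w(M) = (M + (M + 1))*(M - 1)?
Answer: 3245011225/480249 ≈ 6756.9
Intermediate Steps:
w(M) = (1 + 2*M)*(-1 + M) (w(M) = (M + (1 + M))*(-1 + M) = (1 + 2*M)*(-1 + M))
d = 18
u = 13/7 (u = -78*(-1/42) = 13/7 ≈ 1.8571)
(82 + (d + u)/(w(9) - 53))² = (82 + (18 + 13/7)/((-1 - 1*9 + 2*9²) - 53))² = (82 + 139/(7*((-1 - 9 + 2*81) - 53)))² = (82 + 139/(7*((-1 - 9 + 162) - 53)))² = (82 + 139/(7*(152 - 53)))² = (82 + (139/7)/99)² = (82 + (139/7)*(1/99))² = (82 + 139/693)² = (56965/693)² = 3245011225/480249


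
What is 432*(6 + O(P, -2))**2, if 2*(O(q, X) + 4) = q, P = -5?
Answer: 108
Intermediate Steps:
O(q, X) = -4 + q/2
432*(6 + O(P, -2))**2 = 432*(6 + (-4 + (1/2)*(-5)))**2 = 432*(6 + (-4 - 5/2))**2 = 432*(6 - 13/2)**2 = 432*(-1/2)**2 = 432*(1/4) = 108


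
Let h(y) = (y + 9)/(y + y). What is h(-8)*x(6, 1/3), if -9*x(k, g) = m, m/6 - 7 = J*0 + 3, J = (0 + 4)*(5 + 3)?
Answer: 5/12 ≈ 0.41667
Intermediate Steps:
h(y) = (9 + y)/(2*y) (h(y) = (9 + y)/((2*y)) = (9 + y)*(1/(2*y)) = (9 + y)/(2*y))
J = 32 (J = 4*8 = 32)
m = 60 (m = 42 + 6*(32*0 + 3) = 42 + 6*(0 + 3) = 42 + 6*3 = 42 + 18 = 60)
x(k, g) = -20/3 (x(k, g) = -⅑*60 = -20/3)
h(-8)*x(6, 1/3) = ((½)*(9 - 8)/(-8))*(-20/3) = ((½)*(-⅛)*1)*(-20/3) = -1/16*(-20/3) = 5/12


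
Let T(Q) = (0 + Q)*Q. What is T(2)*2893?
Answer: 11572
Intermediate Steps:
T(Q) = Q**2 (T(Q) = Q*Q = Q**2)
T(2)*2893 = 2**2*2893 = 4*2893 = 11572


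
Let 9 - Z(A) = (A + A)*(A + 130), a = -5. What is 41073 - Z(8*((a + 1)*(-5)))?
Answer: 133864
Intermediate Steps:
Z(A) = 9 - 2*A*(130 + A) (Z(A) = 9 - (A + A)*(A + 130) = 9 - 2*A*(130 + A))
41073 - Z(8*((a + 1)*(-5))) = 41073 - (9 - 2080*(-5 + 1)*(-5) - 2*1600*(-5 + 1)²) = 41073 - (9 - 2080*(-4*(-5)) - 2*(8*(-4*(-5)))²) = 41073 - (9 - 2080*20 - 2*(8*20)²) = 41073 - (9 - 260*160 - 2*160²) = 41073 - (9 - 41600 - 2*25600) = 41073 - (9 - 41600 - 51200) = 41073 - 1*(-92791) = 41073 + 92791 = 133864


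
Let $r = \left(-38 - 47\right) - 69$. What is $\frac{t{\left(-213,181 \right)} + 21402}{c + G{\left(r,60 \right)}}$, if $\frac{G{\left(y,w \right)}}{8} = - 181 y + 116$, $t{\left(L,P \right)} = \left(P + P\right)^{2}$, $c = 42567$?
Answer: $\frac{152446}{266487} \approx 0.57206$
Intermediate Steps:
$r = -154$ ($r = -85 - 69 = -154$)
$t{\left(L,P \right)} = 4 P^{2}$ ($t{\left(L,P \right)} = \left(2 P\right)^{2} = 4 P^{2}$)
$G{\left(y,w \right)} = 928 - 1448 y$ ($G{\left(y,w \right)} = 8 \left(- 181 y + 116\right) = 8 \left(116 - 181 y\right) = 928 - 1448 y$)
$\frac{t{\left(-213,181 \right)} + 21402}{c + G{\left(r,60 \right)}} = \frac{4 \cdot 181^{2} + 21402}{42567 + \left(928 - -222992\right)} = \frac{4 \cdot 32761 + 21402}{42567 + \left(928 + 222992\right)} = \frac{131044 + 21402}{42567 + 223920} = \frac{152446}{266487}$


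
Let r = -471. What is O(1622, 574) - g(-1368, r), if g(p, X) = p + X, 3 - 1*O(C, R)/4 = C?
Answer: -4637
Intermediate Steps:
O(C, R) = 12 - 4*C
g(p, X) = X + p
O(1622, 574) - g(-1368, r) = (12 - 4*1622) - (-471 - 1368) = (12 - 6488) - 1*(-1839) = -6476 + 1839 = -4637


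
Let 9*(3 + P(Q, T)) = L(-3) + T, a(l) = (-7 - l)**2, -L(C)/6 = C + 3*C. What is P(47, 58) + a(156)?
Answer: 239224/9 ≈ 26580.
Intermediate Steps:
L(C) = -24*C (L(C) = -6*(C + 3*C) = -24*C)
P(Q, T) = 5 + T/9 (P(Q, T) = -3 + (-24*(-3) + T)/9 = -3 + (72 + T)/9 = -3 + (8 + T/9) = 5 + T/9)
P(47, 58) + a(156) = (5 + (1/9)*58) + (7 + 156)**2 = (5 + 58/9) + 163**2 = 103/9 + 26569 = 239224/9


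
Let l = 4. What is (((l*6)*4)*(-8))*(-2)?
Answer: 1536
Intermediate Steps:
(((l*6)*4)*(-8))*(-2) = (((4*6)*4)*(-8))*(-2) = ((24*4)*(-8))*(-2) = (96*(-8))*(-2) = -768*(-2) = 1536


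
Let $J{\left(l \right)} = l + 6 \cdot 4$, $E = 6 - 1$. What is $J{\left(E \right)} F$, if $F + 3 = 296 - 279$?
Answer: $406$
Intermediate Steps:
$F = 14$ ($F = -3 + \left(296 - 279\right) = -3 + 17 = 14$)
$E = 5$
$J{\left(l \right)} = 24 + l$ ($J{\left(l \right)} = l + 24 = 24 + l$)
$J{\left(E \right)} F = \left(24 + 5\right) 14 = 29 \cdot 14 = 406$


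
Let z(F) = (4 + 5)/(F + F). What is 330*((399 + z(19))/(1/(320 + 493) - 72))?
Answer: -407022759/222433 ≈ -1829.9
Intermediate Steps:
z(F) = 9/(2*F) (z(F) = 9/((2*F)) = 9*(1/(2*F)) = 9/(2*F))
330*((399 + z(19))/(1/(320 + 493) - 72)) = 330*((399 + (9/2)/19)/(1/(320 + 493) - 72)) = 330*((399 + (9/2)*(1/19))/(1/813 - 72)) = 330*((399 + 9/38)/(1/813 - 72)) = 330*(15171/(38*(-58535/813))) = 330*((15171/38)*(-813/58535)) = 330*(-12334023/2224330) = -407022759/222433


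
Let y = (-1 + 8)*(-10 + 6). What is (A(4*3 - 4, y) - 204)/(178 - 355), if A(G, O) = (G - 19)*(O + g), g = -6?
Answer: -170/177 ≈ -0.96045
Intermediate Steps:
y = -28 (y = 7*(-4) = -28)
A(G, O) = (-19 + G)*(-6 + O) (A(G, O) = (G - 19)*(O - 6) = (-19 + G)*(-6 + O))
(A(4*3 - 4, y) - 204)/(178 - 355) = ((114 - 19*(-28) - 6*(4*3 - 4) + (4*3 - 4)*(-28)) - 204)/(178 - 355) = ((114 + 532 - 6*(12 - 4) + (12 - 4)*(-28)) - 204)/(-177) = ((114 + 532 - 6*8 + 8*(-28)) - 204)*(-1/177) = ((114 + 532 - 48 - 224) - 204)*(-1/177) = (374 - 204)*(-1/177) = 170*(-1/177) = -170/177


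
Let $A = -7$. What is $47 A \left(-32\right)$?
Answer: $10528$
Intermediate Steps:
$47 A \left(-32\right) = 47 \left(-7\right) \left(-32\right) = \left(-329\right) \left(-32\right) = 10528$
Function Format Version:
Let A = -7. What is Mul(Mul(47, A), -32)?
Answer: 10528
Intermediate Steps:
Mul(Mul(47, A), -32) = Mul(Mul(47, -7), -32) = Mul(-329, -32) = 10528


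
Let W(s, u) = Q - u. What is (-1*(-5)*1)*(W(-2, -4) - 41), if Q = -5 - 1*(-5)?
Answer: -185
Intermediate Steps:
Q = 0 (Q = -5 + 5 = 0)
W(s, u) = -u (W(s, u) = 0 - u = -u)
(-1*(-5)*1)*(W(-2, -4) - 41) = (-1*(-5)*1)*(-1*(-4) - 41) = (5*1)*(4 - 41) = 5*(-37) = -185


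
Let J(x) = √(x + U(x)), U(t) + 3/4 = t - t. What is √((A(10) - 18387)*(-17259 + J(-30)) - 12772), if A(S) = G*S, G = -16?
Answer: √(1280359604 - 37094*I*√123)/2 ≈ 17891.0 - 2.8743*I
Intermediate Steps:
U(t) = -¾ (U(t) = -¾ + (t - t) = -¾ + 0 = -¾)
A(S) = -16*S
J(x) = √(-¾ + x) (J(x) = √(x - ¾) = √(-¾ + x))
√((A(10) - 18387)*(-17259 + J(-30)) - 12772) = √((-16*10 - 18387)*(-17259 + √(-3 + 4*(-30))/2) - 12772) = √((-160 - 18387)*(-17259 + √(-3 - 120)/2) - 12772) = √(-18547*(-17259 + √(-123)/2) - 12772) = √(-18547*(-17259 + (I*√123)/2) - 12772) = √(-18547*(-17259 + I*√123/2) - 12772) = √((320102673 - 18547*I*√123/2) - 12772) = √(320089901 - 18547*I*√123/2)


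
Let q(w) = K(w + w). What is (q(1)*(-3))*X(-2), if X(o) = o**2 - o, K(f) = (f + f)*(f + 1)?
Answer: -216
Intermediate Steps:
K(f) = 2*f*(1 + f) (K(f) = (2*f)*(1 + f) = 2*f*(1 + f))
q(w) = 4*w*(1 + 2*w) (q(w) = 2*(w + w)*(1 + (w + w)) = 2*(2*w)*(1 + 2*w) = 4*w*(1 + 2*w))
(q(1)*(-3))*X(-2) = ((4*1*(1 + 2*1))*(-3))*(-2*(-1 - 2)) = ((4*1*(1 + 2))*(-3))*(-2*(-3)) = ((4*1*3)*(-3))*6 = (12*(-3))*6 = -36*6 = -216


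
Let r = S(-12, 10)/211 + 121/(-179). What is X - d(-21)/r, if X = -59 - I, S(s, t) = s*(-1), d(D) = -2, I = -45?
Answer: -402900/23383 ≈ -17.230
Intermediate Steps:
S(s, t) = -s
r = -23383/37769 (r = -1*(-12)/211 + 121/(-179) = 12*(1/211) + 121*(-1/179) = 12/211 - 121/179 = -23383/37769 ≈ -0.61911)
X = -14 (X = -59 - 1*(-45) = -59 + 45 = -14)
X - d(-21)/r = -14 - (-2)/(-23383/37769) = -14 - (-2)*(-37769)/23383 = -14 - 1*75538/23383 = -14 - 75538/23383 = -402900/23383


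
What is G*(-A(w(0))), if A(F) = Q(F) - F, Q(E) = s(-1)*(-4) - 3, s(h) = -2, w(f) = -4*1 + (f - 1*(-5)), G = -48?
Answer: 192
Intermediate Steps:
w(f) = 1 + f (w(f) = -4 + (f + 5) = -4 + (5 + f) = 1 + f)
Q(E) = 5 (Q(E) = -2*(-4) - 3 = 8 - 3 = 5)
A(F) = 5 - F
G*(-A(w(0))) = -(-48)*(5 - (1 + 0)) = -(-48)*(5 - 1*1) = -(-48)*(5 - 1) = -(-48)*4 = -48*(-4) = 192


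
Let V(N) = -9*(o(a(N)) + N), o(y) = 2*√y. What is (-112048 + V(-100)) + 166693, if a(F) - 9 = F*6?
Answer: 55545 - 18*I*√591 ≈ 55545.0 - 437.59*I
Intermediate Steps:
a(F) = 9 + 6*F (a(F) = 9 + F*6 = 9 + 6*F)
V(N) = -18*√(9 + 6*N) - 9*N (V(N) = -9*(2*√(9 + 6*N) + N) = -9*(N + 2*√(9 + 6*N)) = -18*√(9 + 6*N) - 9*N)
(-112048 + V(-100)) + 166693 = (-112048 + (-18*√(9 + 6*(-100)) - 9*(-100))) + 166693 = (-112048 + (-18*√(9 - 600) + 900)) + 166693 = (-112048 + (-18*I*√591 + 900)) + 166693 = (-112048 + (900 - 18*I*√591)) + 166693 = (-111148 - 18*I*√591) + 166693 = 55545 - 18*I*√591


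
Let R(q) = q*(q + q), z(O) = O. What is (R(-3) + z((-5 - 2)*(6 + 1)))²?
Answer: 961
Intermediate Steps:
R(q) = 2*q² (R(q) = q*(2*q) = 2*q²)
(R(-3) + z((-5 - 2)*(6 + 1)))² = (2*(-3)² + (-5 - 2)*(6 + 1))² = (2*9 - 7*7)² = (18 - 49)² = (-31)² = 961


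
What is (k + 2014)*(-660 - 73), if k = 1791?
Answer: -2789065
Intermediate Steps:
(k + 2014)*(-660 - 73) = (1791 + 2014)*(-660 - 73) = 3805*(-733) = -2789065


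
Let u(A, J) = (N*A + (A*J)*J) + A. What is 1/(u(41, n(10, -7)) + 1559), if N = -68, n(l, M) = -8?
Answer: 1/1436 ≈ 0.00069638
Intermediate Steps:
u(A, J) = -67*A + A*J² (u(A, J) = (-68*A + (A*J)*J) + A = (-68*A + A*J²) + A = -67*A + A*J²)
1/(u(41, n(10, -7)) + 1559) = 1/(41*(-67 + (-8)²) + 1559) = 1/(41*(-67 + 64) + 1559) = 1/(41*(-3) + 1559) = 1/(-123 + 1559) = 1/1436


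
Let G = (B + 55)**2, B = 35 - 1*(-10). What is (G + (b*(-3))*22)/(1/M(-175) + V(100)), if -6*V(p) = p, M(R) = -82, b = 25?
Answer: -2054100/4103 ≈ -500.63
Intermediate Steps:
V(p) = -p/6
B = 45 (B = 35 + 10 = 45)
G = 10000 (G = (45 + 55)**2 = 100**2 = 10000)
(G + (b*(-3))*22)/(1/M(-175) + V(100)) = (10000 + (25*(-3))*22)/(1/(-82) - 1/6*100) = (10000 - 75*22)/(-1/82 - 50/3) = (10000 - 1650)/(-4103/246) = 8350*(-246/4103) = -2054100/4103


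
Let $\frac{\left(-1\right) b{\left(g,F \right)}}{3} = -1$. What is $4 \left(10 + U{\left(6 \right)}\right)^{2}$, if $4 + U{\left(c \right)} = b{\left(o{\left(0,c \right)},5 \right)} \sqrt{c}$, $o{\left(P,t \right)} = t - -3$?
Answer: $360 + 144 \sqrt{6} \approx 712.73$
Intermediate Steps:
$o{\left(P,t \right)} = 3 + t$ ($o{\left(P,t \right)} = t + 3 = 3 + t$)
$b{\left(g,F \right)} = 3$ ($b{\left(g,F \right)} = \left(-3\right) \left(-1\right) = 3$)
$U{\left(c \right)} = -4 + 3 \sqrt{c}$
$4 \left(10 + U{\left(6 \right)}\right)^{2} = 4 \left(10 - \left(4 - 3 \sqrt{6}\right)\right)^{2} = 4 \left(6 + 3 \sqrt{6}\right)^{2}$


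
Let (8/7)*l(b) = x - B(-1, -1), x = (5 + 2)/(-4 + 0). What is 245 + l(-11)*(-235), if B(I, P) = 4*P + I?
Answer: -13545/32 ≈ -423.28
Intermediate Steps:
x = -7/4 (x = 7/(-4) = 7*(-¼) = -7/4 ≈ -1.7500)
B(I, P) = I + 4*P
l(b) = 91/32 (l(b) = 7*(-7/4 - (-1 + 4*(-1)))/8 = 7*(-7/4 - (-1 - 4))/8 = 7*(-7/4 - 1*(-5))/8 = 7*(-7/4 + 5)/8 = (7/8)*(13/4) = 91/32)
245 + l(-11)*(-235) = 245 + (91/32)*(-235) = 245 - 21385/32 = -13545/32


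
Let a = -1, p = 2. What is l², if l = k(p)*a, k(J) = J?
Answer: 4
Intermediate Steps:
l = -2 (l = 2*(-1) = -2)
l² = (-2)² = 4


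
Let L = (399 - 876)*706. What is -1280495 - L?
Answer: -943733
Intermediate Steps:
L = -336762 (L = -477*706 = -336762)
-1280495 - L = -1280495 - 1*(-336762) = -1280495 + 336762 = -943733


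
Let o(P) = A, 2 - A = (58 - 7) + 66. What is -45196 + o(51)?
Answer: -45311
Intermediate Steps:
A = -115 (A = 2 - ((58 - 7) + 66) = 2 - (51 + 66) = 2 - 1*117 = 2 - 117 = -115)
o(P) = -115
-45196 + o(51) = -45196 - 115 = -45311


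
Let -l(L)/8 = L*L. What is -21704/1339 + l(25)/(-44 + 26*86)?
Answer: -6783771/366886 ≈ -18.490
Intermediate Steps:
l(L) = -8*L² (l(L) = -8*L*L = -8*L²)
-21704/1339 + l(25)/(-44 + 26*86) = -21704/1339 + (-8*25²)/(-44 + 26*86) = -21704*1/1339 + (-8*625)/(-44 + 2236) = -21704/1339 - 5000/2192 = -21704/1339 - 5000*1/2192 = -21704/1339 - 625/274 = -6783771/366886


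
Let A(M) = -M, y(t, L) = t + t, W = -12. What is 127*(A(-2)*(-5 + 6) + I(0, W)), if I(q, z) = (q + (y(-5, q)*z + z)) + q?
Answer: 13970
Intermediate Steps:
y(t, L) = 2*t
I(q, z) = -9*z + 2*q (I(q, z) = (q + ((2*(-5))*z + z)) + q = (q + (-10*z + z)) + q = (q - 9*z) + q = -9*z + 2*q)
127*(A(-2)*(-5 + 6) + I(0, W)) = 127*((-1*(-2))*(-5 + 6) + (-9*(-12) + 2*0)) = 127*(2*1 + (108 + 0)) = 127*(2 + 108) = 127*110 = 13970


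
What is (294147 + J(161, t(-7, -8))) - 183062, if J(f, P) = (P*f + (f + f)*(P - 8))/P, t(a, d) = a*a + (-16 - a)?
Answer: 557518/5 ≈ 1.1150e+5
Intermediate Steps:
t(a, d) = -16 + a² - a (t(a, d) = a² + (-16 - a) = -16 + a² - a)
J(f, P) = (P*f + 2*f*(-8 + P))/P (J(f, P) = (P*f + (2*f)*(-8 + P))/P = (P*f + 2*f*(-8 + P))/P)
(294147 + J(161, t(-7, -8))) - 183062 = (294147 + 161*(-16 + 3*(-16 + (-7)² - 1*(-7)))/(-16 + (-7)² - 1*(-7))) - 183062 = (294147 + 161*(-16 + 3*(-16 + 49 + 7))/(-16 + 49 + 7)) - 183062 = (294147 + 161*(-16 + 3*40)/40) - 183062 = (294147 + 161*(1/40)*(-16 + 120)) - 183062 = (294147 + 161*(1/40)*104) - 183062 = (294147 + 2093/5) - 183062 = 1472828/5 - 183062 = 557518/5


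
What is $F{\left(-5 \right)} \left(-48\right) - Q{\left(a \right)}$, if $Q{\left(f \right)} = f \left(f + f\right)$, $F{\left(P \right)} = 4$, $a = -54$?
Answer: $-6024$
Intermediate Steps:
$Q{\left(f \right)} = 2 f^{2}$ ($Q{\left(f \right)} = f 2 f = 2 f^{2}$)
$F{\left(-5 \right)} \left(-48\right) - Q{\left(a \right)} = 4 \left(-48\right) - 2 \left(-54\right)^{2} = -192 - 2 \cdot 2916 = -192 - 5832 = -6024$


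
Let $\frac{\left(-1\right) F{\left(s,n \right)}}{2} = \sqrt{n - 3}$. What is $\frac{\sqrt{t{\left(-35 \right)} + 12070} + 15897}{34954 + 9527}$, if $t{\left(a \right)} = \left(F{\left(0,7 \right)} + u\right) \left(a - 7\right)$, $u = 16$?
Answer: $\frac{5299}{14827} + \frac{\sqrt{11566}}{44481} \approx 0.35981$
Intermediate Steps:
$F{\left(s,n \right)} = - 2 \sqrt{-3 + n}$ ($F{\left(s,n \right)} = - 2 \sqrt{n - 3} = - 2 \sqrt{-3 + n}$)
$t{\left(a \right)} = -84 + 12 a$ ($t{\left(a \right)} = \left(- 2 \sqrt{-3 + 7} + 16\right) \left(a - 7\right) = \left(- 2 \sqrt{4} + 16\right) \left(-7 + a\right) = \left(\left(-2\right) 2 + 16\right) \left(-7 + a\right) = \left(-4 + 16\right) \left(-7 + a\right) = 12 \left(-7 + a\right) = -84 + 12 a$)
$\frac{\sqrt{t{\left(-35 \right)} + 12070} + 15897}{34954 + 9527} = \frac{\sqrt{\left(-84 + 12 \left(-35\right)\right) + 12070} + 15897}{34954 + 9527} = \frac{\sqrt{\left(-84 - 420\right) + 12070} + 15897}{44481} = \left(\sqrt{-504 + 12070} + 15897\right) \frac{1}{44481} = \left(\sqrt{11566} + 15897\right) \frac{1}{44481} = \left(15897 + \sqrt{11566}\right) \frac{1}{44481} = \frac{5299}{14827} + \frac{\sqrt{11566}}{44481}$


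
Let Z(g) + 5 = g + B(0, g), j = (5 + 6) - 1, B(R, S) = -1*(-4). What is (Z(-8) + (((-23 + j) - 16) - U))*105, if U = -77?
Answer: 4095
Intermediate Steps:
B(R, S) = 4
j = 10 (j = 11 - 1 = 10)
Z(g) = -1 + g (Z(g) = -5 + (g + 4) = -5 + (4 + g) = -1 + g)
(Z(-8) + (((-23 + j) - 16) - U))*105 = ((-1 - 8) + (((-23 + 10) - 16) - 1*(-77)))*105 = (-9 + ((-13 - 16) + 77))*105 = (-9 + (-29 + 77))*105 = (-9 + 48)*105 = 39*105 = 4095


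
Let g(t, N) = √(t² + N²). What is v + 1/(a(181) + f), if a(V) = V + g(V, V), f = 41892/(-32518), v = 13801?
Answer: 121219395892395546/8783381160793 + 47848269661*√2/8783381160793 ≈ 13801.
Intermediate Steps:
g(t, N) = √(N² + t²)
f = -20946/16259 (f = 41892*(-1/32518) = -20946/16259 ≈ -1.2883)
a(V) = V + √2*√(V²) (a(V) = V + √(V² + V²) = V + √(2*V²) = V + √2*√(V²))
v + 1/(a(181) + f) = 13801 + 1/((181 + √2*√(181²)) - 20946/16259) = 13801 + 1/((181 + √2*√32761) - 20946/16259) = 13801 + 1/((181 + √2*181) - 20946/16259) = 13801 + 1/((181 + 181*√2) - 20946/16259) = 13801 + 1/(2921933/16259 + 181*√2)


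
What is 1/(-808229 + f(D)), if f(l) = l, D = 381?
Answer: -1/807848 ≈ -1.2379e-6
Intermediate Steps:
1/(-808229 + f(D)) = 1/(-808229 + 381) = 1/(-807848) = -1/807848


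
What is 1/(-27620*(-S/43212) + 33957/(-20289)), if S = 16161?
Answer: 24353563/251524140586 ≈ 9.6824e-5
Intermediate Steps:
1/(-27620*(-S/43212) + 33957/(-20289)) = 1/(-27620/((-43212/16161)) + 33957/(-20289)) = 1/(-27620/((-43212*1/16161)) + 33957*(-1/20289)) = 1/(-27620/(-14404/5387) - 11319/6763) = 1/(-27620*(-5387/14404) - 11319/6763) = 1/(37197235/3601 - 11319/6763) = 1/(251524140586/24353563) = 24353563/251524140586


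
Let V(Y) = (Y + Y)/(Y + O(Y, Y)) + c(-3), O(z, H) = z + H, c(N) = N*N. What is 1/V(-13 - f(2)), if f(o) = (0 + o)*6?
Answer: 3/29 ≈ 0.10345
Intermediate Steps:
f(o) = 6*o (f(o) = o*6 = 6*o)
c(N) = N²
O(z, H) = H + z
V(Y) = 29/3 (V(Y) = (Y + Y)/(Y + (Y + Y)) + (-3)² = (2*Y)/(Y + 2*Y) + 9 = (2*Y)/((3*Y)) + 9 = (2*Y)*(1/(3*Y)) + 9 = ⅔ + 9 = 29/3)
1/V(-13 - f(2)) = 1/(29/3) = 3/29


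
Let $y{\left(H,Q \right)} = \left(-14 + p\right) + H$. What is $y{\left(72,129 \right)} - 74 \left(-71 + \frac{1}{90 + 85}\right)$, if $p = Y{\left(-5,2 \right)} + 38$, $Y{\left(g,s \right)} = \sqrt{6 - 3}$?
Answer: $\frac{936176}{175} + \sqrt{3} \approx 5351.3$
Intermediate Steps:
$Y{\left(g,s \right)} = \sqrt{3}$
$p = 38 + \sqrt{3}$ ($p = \sqrt{3} + 38 = 38 + \sqrt{3} \approx 39.732$)
$y{\left(H,Q \right)} = 24 + H + \sqrt{3}$ ($y{\left(H,Q \right)} = \left(-14 + \left(38 + \sqrt{3}\right)\right) + H = \left(24 + \sqrt{3}\right) + H = 24 + H + \sqrt{3}$)
$y{\left(72,129 \right)} - 74 \left(-71 + \frac{1}{90 + 85}\right) = \left(24 + 72 + \sqrt{3}\right) - 74 \left(-71 + \frac{1}{90 + 85}\right) = \left(96 + \sqrt{3}\right) - 74 \left(-71 + \frac{1}{175}\right) = \left(96 + \sqrt{3}\right) - 74 \left(- \frac{12424}{175}\right) = \left(96 + \sqrt{3}\right) - - \frac{919376}{175} = \left(96 + \sqrt{3}\right) + \frac{919376}{175} = \frac{936176}{175} + \sqrt{3}$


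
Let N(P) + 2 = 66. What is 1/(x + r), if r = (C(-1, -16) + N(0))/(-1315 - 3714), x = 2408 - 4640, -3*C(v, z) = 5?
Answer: -15087/33674371 ≈ -0.00044803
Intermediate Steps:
N(P) = 64 (N(P) = -2 + 66 = 64)
C(v, z) = -5/3 (C(v, z) = -1/3*5 = -5/3)
x = -2232
r = -187/15087 (r = (-5/3 + 64)/(-1315 - 3714) = (187/3)/(-5029) = (187/3)*(-1/5029) = -187/15087 ≈ -0.012395)
1/(x + r) = 1/(-2232 - 187/15087) = 1/(-33674371/15087) = -15087/33674371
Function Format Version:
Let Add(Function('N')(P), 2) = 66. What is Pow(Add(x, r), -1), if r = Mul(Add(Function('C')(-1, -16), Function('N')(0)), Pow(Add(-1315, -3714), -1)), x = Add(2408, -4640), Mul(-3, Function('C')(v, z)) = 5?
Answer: Rational(-15087, 33674371) ≈ -0.00044803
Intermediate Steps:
Function('N')(P) = 64 (Function('N')(P) = Add(-2, 66) = 64)
Function('C')(v, z) = Rational(-5, 3) (Function('C')(v, z) = Mul(Rational(-1, 3), 5) = Rational(-5, 3))
x = -2232
r = Rational(-187, 15087) (r = Mul(Add(Rational(-5, 3), 64), Pow(Add(-1315, -3714), -1)) = Mul(Rational(187, 3), Pow(-5029, -1)) = Mul(Rational(187, 3), Rational(-1, 5029)) = Rational(-187, 15087) ≈ -0.012395)
Pow(Add(x, r), -1) = Pow(Add(-2232, Rational(-187, 15087)), -1) = Pow(Rational(-33674371, 15087), -1) = Rational(-15087, 33674371)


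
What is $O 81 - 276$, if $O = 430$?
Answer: $34554$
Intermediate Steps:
$O 81 - 276 = 430 \cdot 81 - 276 = 34830 - 276 = 34554$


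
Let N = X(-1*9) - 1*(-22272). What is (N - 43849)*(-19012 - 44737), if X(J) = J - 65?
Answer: 1380229599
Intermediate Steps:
X(J) = -65 + J
N = 22198 (N = (-65 - 1*9) - 1*(-22272) = (-65 - 9) + 22272 = -74 + 22272 = 22198)
(N - 43849)*(-19012 - 44737) = (22198 - 43849)*(-19012 - 44737) = -21651*(-63749) = 1380229599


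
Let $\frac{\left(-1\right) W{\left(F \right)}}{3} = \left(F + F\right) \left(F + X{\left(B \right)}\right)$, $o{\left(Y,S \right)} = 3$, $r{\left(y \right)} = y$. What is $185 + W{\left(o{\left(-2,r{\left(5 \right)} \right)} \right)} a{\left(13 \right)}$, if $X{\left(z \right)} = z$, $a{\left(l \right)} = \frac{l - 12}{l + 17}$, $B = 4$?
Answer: $\frac{904}{5} \approx 180.8$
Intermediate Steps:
$a{\left(l \right)} = \frac{-12 + l}{17 + l}$
$W{\left(F \right)} = - 6 F \left(4 + F\right)$ ($W{\left(F \right)} = - 3 \left(F + F\right) \left(F + 4\right) = - 3 \cdot 2 F \left(4 + F\right) = - 6 F \left(4 + F\right)$)
$185 + W{\left(o{\left(-2,r{\left(5 \right)} \right)} \right)} a{\left(13 \right)} = 185 + \left(-6\right) 3 \left(4 + 3\right) \frac{-12 + 13}{17 + 13} = 185 + \left(-6\right) 3 \cdot 7 \cdot \frac{1}{30} \cdot 1 = 185 - 126 \cdot \frac{1}{30} \cdot 1 = 185 - \frac{21}{5} = \frac{904}{5}$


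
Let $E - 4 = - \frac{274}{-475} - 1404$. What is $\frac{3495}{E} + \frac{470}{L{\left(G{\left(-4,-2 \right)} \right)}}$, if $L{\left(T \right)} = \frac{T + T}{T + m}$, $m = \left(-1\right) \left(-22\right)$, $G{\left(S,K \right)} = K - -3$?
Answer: $\frac{3591183905}{664726} \approx 5402.5$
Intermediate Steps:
$E = - \frac{664726}{475}$ ($E = 4 - \left(1404 + \frac{274}{-475}\right) = 4 - \frac{666626}{475} = - \frac{664726}{475} \approx -1399.4$)
$G{\left(S,K \right)} = 3 + K$ ($G{\left(S,K \right)} = K + 3 = 3 + K$)
$m = 22$
$L{\left(T \right)} = \frac{2 T}{22 + T}$ ($L{\left(T \right)} = \frac{T + T}{T + 22} = \frac{2 T}{22 + T}$)
$\frac{3495}{E} + \frac{470}{L{\left(G{\left(-4,-2 \right)} \right)}} = \frac{3495}{- \frac{664726}{475}} + \frac{470}{2 \left(3 - 2\right) \frac{1}{22 + \left(3 - 2\right)}} = 3495 \left(- \frac{475}{664726}\right) + \frac{470}{2 \cdot 1 \frac{1}{22 + 1}} = - \frac{1660125}{664726} + \frac{470}{2 \cdot 1 \cdot \frac{1}{23}} = - \frac{1660125}{664726} + \frac{470}{\frac{2}{23}} = - \frac{1660125}{664726} + 470 \cdot \frac{23}{2} = - \frac{1660125}{664726} + 5405 = \frac{3591183905}{664726}$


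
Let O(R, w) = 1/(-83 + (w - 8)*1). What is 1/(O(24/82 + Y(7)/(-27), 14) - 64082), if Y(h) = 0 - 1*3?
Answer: -77/4934315 ≈ -1.5605e-5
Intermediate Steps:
Y(h) = -3 (Y(h) = 0 - 3 = -3)
O(R, w) = 1/(-91 + w) (O(R, w) = 1/(-83 + (-8 + w)*1) = 1/(-83 + (-8 + w)) = 1/(-91 + w))
1/(O(24/82 + Y(7)/(-27), 14) - 64082) = 1/(1/(-91 + 14) - 64082) = 1/(1/(-77) - 64082) = 1/(-1/77 - 64082) = 1/(-4934315/77) = -77/4934315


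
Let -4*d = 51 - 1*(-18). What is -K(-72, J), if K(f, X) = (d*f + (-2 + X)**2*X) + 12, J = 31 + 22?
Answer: -139107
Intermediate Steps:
d = -69/4 (d = -(51 - 1*(-18))/4 = -(51 + 18)/4 = -1/4*69 = -69/4 ≈ -17.250)
J = 53
K(f, X) = 12 - 69*f/4 + X*(-2 + X)**2 (K(f, X) = (-69*f/4 + (-2 + X)**2*X) + 12 = (-69*f/4 + X*(-2 + X)**2) + 12 = 12 - 69*f/4 + X*(-2 + X)**2)
-K(-72, J) = -(12 - 69/4*(-72) + 53*(-2 + 53)**2) = -(12 + 1242 + 53*51**2) = -(12 + 1242 + 53*2601) = -(12 + 1242 + 137853) = -1*139107 = -139107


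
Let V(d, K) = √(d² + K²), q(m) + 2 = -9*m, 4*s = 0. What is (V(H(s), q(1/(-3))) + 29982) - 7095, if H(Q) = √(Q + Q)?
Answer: 22888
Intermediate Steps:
s = 0 (s = (¼)*0 = 0)
H(Q) = √2*√Q (H(Q) = √(2*Q) = √2*√Q)
q(m) = -2 - 9*m
V(d, K) = √(K² + d²)
(V(H(s), q(1/(-3))) + 29982) - 7095 = (√((-2 - 9/(-3))² + (√2*√0)²) + 29982) - 7095 = (√((-2 - 9*(-⅓))² + (√2*0)²) + 29982) - 7095 = (√((-2 + 3)² + 0²) + 29982) - 7095 = (√(1² + 0) + 29982) - 7095 = (√(1 + 0) + 29982) - 7095 = (√1 + 29982) - 7095 = (1 + 29982) - 7095 = 29983 - 7095 = 22888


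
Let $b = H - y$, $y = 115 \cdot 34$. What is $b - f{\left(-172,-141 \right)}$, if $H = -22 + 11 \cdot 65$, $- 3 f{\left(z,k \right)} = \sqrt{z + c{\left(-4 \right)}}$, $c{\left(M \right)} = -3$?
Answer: $-3217 + \frac{5 i \sqrt{7}}{3} \approx -3217.0 + 4.4096 i$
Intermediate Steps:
$y = 3910$
$f{\left(z,k \right)} = - \frac{\sqrt{-3 + z}}{3}$ ($f{\left(z,k \right)} = - \frac{\sqrt{z - 3}}{3} = - \frac{\sqrt{-3 + z}}{3}$)
$H = 693$ ($H = -22 + 715 = 693$)
$b = -3217$ ($b = 693 - 3910 = -3217$)
$b - f{\left(-172,-141 \right)} = -3217 - - \frac{\sqrt{-3 - 172}}{3} = -3217 - - \frac{\sqrt{-175}}{3} = -3217 - - \frac{5 i \sqrt{7}}{3} = -3217 + \frac{5 i \sqrt{7}}{3}$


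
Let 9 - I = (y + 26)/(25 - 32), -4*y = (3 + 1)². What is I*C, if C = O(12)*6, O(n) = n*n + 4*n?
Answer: 97920/7 ≈ 13989.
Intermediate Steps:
O(n) = n² + 4*n
C = 1152 (C = (12*(4 + 12))*6 = (12*16)*6 = 192*6 = 1152)
y = -4 (y = -(3 + 1)²/4 = -¼*4² = -¼*16 = -4)
I = 85/7 (I = 9 - (-4 + 26)/(25 - 32) = 9 - 22/(-7) = 9 - 22*(-1)/7 = 9 - 1*(-22/7) = 9 + 22/7 = 85/7 ≈ 12.143)
I*C = (85/7)*1152 = 97920/7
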